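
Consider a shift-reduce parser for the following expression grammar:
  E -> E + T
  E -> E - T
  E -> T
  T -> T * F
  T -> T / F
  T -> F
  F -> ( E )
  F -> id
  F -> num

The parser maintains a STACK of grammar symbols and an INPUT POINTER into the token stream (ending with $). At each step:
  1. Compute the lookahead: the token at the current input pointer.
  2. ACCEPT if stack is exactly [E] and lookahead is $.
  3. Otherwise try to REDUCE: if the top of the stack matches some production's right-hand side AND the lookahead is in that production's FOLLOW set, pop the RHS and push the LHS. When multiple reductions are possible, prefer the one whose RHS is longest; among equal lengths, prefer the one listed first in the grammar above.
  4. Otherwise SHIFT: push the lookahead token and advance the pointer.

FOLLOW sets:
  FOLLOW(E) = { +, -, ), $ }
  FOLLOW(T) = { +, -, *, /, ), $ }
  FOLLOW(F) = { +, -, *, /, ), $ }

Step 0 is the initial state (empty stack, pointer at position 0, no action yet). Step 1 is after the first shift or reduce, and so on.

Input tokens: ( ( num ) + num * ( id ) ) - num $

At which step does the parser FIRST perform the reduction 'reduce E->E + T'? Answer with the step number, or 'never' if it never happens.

Step 1: shift (. Stack=[(] ptr=1 lookahead=( remaining=[( num ) + num * ( id ) ) - num $]
Step 2: shift (. Stack=[( (] ptr=2 lookahead=num remaining=[num ) + num * ( id ) ) - num $]
Step 3: shift num. Stack=[( ( num] ptr=3 lookahead=) remaining=[) + num * ( id ) ) - num $]
Step 4: reduce F->num. Stack=[( ( F] ptr=3 lookahead=) remaining=[) + num * ( id ) ) - num $]
Step 5: reduce T->F. Stack=[( ( T] ptr=3 lookahead=) remaining=[) + num * ( id ) ) - num $]
Step 6: reduce E->T. Stack=[( ( E] ptr=3 lookahead=) remaining=[) + num * ( id ) ) - num $]
Step 7: shift ). Stack=[( ( E )] ptr=4 lookahead=+ remaining=[+ num * ( id ) ) - num $]
Step 8: reduce F->( E ). Stack=[( F] ptr=4 lookahead=+ remaining=[+ num * ( id ) ) - num $]
Step 9: reduce T->F. Stack=[( T] ptr=4 lookahead=+ remaining=[+ num * ( id ) ) - num $]
Step 10: reduce E->T. Stack=[( E] ptr=4 lookahead=+ remaining=[+ num * ( id ) ) - num $]
Step 11: shift +. Stack=[( E +] ptr=5 lookahead=num remaining=[num * ( id ) ) - num $]
Step 12: shift num. Stack=[( E + num] ptr=6 lookahead=* remaining=[* ( id ) ) - num $]
Step 13: reduce F->num. Stack=[( E + F] ptr=6 lookahead=* remaining=[* ( id ) ) - num $]
Step 14: reduce T->F. Stack=[( E + T] ptr=6 lookahead=* remaining=[* ( id ) ) - num $]
Step 15: shift *. Stack=[( E + T *] ptr=7 lookahead=( remaining=[( id ) ) - num $]
Step 16: shift (. Stack=[( E + T * (] ptr=8 lookahead=id remaining=[id ) ) - num $]
Step 17: shift id. Stack=[( E + T * ( id] ptr=9 lookahead=) remaining=[) ) - num $]
Step 18: reduce F->id. Stack=[( E + T * ( F] ptr=9 lookahead=) remaining=[) ) - num $]
Step 19: reduce T->F. Stack=[( E + T * ( T] ptr=9 lookahead=) remaining=[) ) - num $]
Step 20: reduce E->T. Stack=[( E + T * ( E] ptr=9 lookahead=) remaining=[) ) - num $]
Step 21: shift ). Stack=[( E + T * ( E )] ptr=10 lookahead=) remaining=[) - num $]
Step 22: reduce F->( E ). Stack=[( E + T * F] ptr=10 lookahead=) remaining=[) - num $]
Step 23: reduce T->T * F. Stack=[( E + T] ptr=10 lookahead=) remaining=[) - num $]
Step 24: reduce E->E + T. Stack=[( E] ptr=10 lookahead=) remaining=[) - num $]

Answer: 24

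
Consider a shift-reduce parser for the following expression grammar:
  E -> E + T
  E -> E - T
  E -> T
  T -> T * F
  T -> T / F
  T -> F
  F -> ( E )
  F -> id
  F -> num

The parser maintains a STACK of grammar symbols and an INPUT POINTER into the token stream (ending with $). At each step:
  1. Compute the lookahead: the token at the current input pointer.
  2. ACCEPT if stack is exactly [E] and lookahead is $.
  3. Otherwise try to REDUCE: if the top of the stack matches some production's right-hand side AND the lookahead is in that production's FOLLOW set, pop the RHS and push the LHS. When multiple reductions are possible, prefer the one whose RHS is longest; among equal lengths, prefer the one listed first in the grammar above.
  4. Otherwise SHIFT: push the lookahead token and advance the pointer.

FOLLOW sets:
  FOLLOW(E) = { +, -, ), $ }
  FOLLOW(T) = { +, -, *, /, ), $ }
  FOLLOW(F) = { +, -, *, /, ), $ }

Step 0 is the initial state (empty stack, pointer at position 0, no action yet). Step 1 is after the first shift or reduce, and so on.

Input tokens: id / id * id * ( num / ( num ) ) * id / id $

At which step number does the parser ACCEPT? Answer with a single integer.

Step 1: shift id. Stack=[id] ptr=1 lookahead=/ remaining=[/ id * id * ( num / ( num ) ) * id / id $]
Step 2: reduce F->id. Stack=[F] ptr=1 lookahead=/ remaining=[/ id * id * ( num / ( num ) ) * id / id $]
Step 3: reduce T->F. Stack=[T] ptr=1 lookahead=/ remaining=[/ id * id * ( num / ( num ) ) * id / id $]
Step 4: shift /. Stack=[T /] ptr=2 lookahead=id remaining=[id * id * ( num / ( num ) ) * id / id $]
Step 5: shift id. Stack=[T / id] ptr=3 lookahead=* remaining=[* id * ( num / ( num ) ) * id / id $]
Step 6: reduce F->id. Stack=[T / F] ptr=3 lookahead=* remaining=[* id * ( num / ( num ) ) * id / id $]
Step 7: reduce T->T / F. Stack=[T] ptr=3 lookahead=* remaining=[* id * ( num / ( num ) ) * id / id $]
Step 8: shift *. Stack=[T *] ptr=4 lookahead=id remaining=[id * ( num / ( num ) ) * id / id $]
Step 9: shift id. Stack=[T * id] ptr=5 lookahead=* remaining=[* ( num / ( num ) ) * id / id $]
Step 10: reduce F->id. Stack=[T * F] ptr=5 lookahead=* remaining=[* ( num / ( num ) ) * id / id $]
Step 11: reduce T->T * F. Stack=[T] ptr=5 lookahead=* remaining=[* ( num / ( num ) ) * id / id $]
Step 12: shift *. Stack=[T *] ptr=6 lookahead=( remaining=[( num / ( num ) ) * id / id $]
Step 13: shift (. Stack=[T * (] ptr=7 lookahead=num remaining=[num / ( num ) ) * id / id $]
Step 14: shift num. Stack=[T * ( num] ptr=8 lookahead=/ remaining=[/ ( num ) ) * id / id $]
Step 15: reduce F->num. Stack=[T * ( F] ptr=8 lookahead=/ remaining=[/ ( num ) ) * id / id $]
Step 16: reduce T->F. Stack=[T * ( T] ptr=8 lookahead=/ remaining=[/ ( num ) ) * id / id $]
Step 17: shift /. Stack=[T * ( T /] ptr=9 lookahead=( remaining=[( num ) ) * id / id $]
Step 18: shift (. Stack=[T * ( T / (] ptr=10 lookahead=num remaining=[num ) ) * id / id $]
Step 19: shift num. Stack=[T * ( T / ( num] ptr=11 lookahead=) remaining=[) ) * id / id $]
Step 20: reduce F->num. Stack=[T * ( T / ( F] ptr=11 lookahead=) remaining=[) ) * id / id $]
Step 21: reduce T->F. Stack=[T * ( T / ( T] ptr=11 lookahead=) remaining=[) ) * id / id $]
Step 22: reduce E->T. Stack=[T * ( T / ( E] ptr=11 lookahead=) remaining=[) ) * id / id $]
Step 23: shift ). Stack=[T * ( T / ( E )] ptr=12 lookahead=) remaining=[) * id / id $]
Step 24: reduce F->( E ). Stack=[T * ( T / F] ptr=12 lookahead=) remaining=[) * id / id $]
Step 25: reduce T->T / F. Stack=[T * ( T] ptr=12 lookahead=) remaining=[) * id / id $]
Step 26: reduce E->T. Stack=[T * ( E] ptr=12 lookahead=) remaining=[) * id / id $]
Step 27: shift ). Stack=[T * ( E )] ptr=13 lookahead=* remaining=[* id / id $]
Step 28: reduce F->( E ). Stack=[T * F] ptr=13 lookahead=* remaining=[* id / id $]
Step 29: reduce T->T * F. Stack=[T] ptr=13 lookahead=* remaining=[* id / id $]
Step 30: shift *. Stack=[T *] ptr=14 lookahead=id remaining=[id / id $]
Step 31: shift id. Stack=[T * id] ptr=15 lookahead=/ remaining=[/ id $]
Step 32: reduce F->id. Stack=[T * F] ptr=15 lookahead=/ remaining=[/ id $]
Step 33: reduce T->T * F. Stack=[T] ptr=15 lookahead=/ remaining=[/ id $]
Step 34: shift /. Stack=[T /] ptr=16 lookahead=id remaining=[id $]
Step 35: shift id. Stack=[T / id] ptr=17 lookahead=$ remaining=[$]
Step 36: reduce F->id. Stack=[T / F] ptr=17 lookahead=$ remaining=[$]
Step 37: reduce T->T / F. Stack=[T] ptr=17 lookahead=$ remaining=[$]
Step 38: reduce E->T. Stack=[E] ptr=17 lookahead=$ remaining=[$]
Step 39: accept. Stack=[E] ptr=17 lookahead=$ remaining=[$]

Answer: 39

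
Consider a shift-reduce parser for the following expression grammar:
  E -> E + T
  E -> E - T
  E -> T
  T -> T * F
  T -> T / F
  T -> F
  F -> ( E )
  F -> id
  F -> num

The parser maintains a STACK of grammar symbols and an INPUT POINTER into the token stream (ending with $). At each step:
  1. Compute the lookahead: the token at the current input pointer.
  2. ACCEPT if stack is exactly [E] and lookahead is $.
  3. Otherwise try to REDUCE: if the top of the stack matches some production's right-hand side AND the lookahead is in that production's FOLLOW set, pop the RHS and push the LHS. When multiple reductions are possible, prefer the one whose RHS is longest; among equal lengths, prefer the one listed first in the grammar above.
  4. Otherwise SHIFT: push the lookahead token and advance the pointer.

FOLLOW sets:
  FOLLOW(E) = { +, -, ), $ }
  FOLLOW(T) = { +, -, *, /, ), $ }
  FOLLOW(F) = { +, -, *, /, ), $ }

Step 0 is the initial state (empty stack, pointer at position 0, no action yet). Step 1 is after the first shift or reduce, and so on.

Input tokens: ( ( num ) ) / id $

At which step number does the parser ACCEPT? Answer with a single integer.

Step 1: shift (. Stack=[(] ptr=1 lookahead=( remaining=[( num ) ) / id $]
Step 2: shift (. Stack=[( (] ptr=2 lookahead=num remaining=[num ) ) / id $]
Step 3: shift num. Stack=[( ( num] ptr=3 lookahead=) remaining=[) ) / id $]
Step 4: reduce F->num. Stack=[( ( F] ptr=3 lookahead=) remaining=[) ) / id $]
Step 5: reduce T->F. Stack=[( ( T] ptr=3 lookahead=) remaining=[) ) / id $]
Step 6: reduce E->T. Stack=[( ( E] ptr=3 lookahead=) remaining=[) ) / id $]
Step 7: shift ). Stack=[( ( E )] ptr=4 lookahead=) remaining=[) / id $]
Step 8: reduce F->( E ). Stack=[( F] ptr=4 lookahead=) remaining=[) / id $]
Step 9: reduce T->F. Stack=[( T] ptr=4 lookahead=) remaining=[) / id $]
Step 10: reduce E->T. Stack=[( E] ptr=4 lookahead=) remaining=[) / id $]
Step 11: shift ). Stack=[( E )] ptr=5 lookahead=/ remaining=[/ id $]
Step 12: reduce F->( E ). Stack=[F] ptr=5 lookahead=/ remaining=[/ id $]
Step 13: reduce T->F. Stack=[T] ptr=5 lookahead=/ remaining=[/ id $]
Step 14: shift /. Stack=[T /] ptr=6 lookahead=id remaining=[id $]
Step 15: shift id. Stack=[T / id] ptr=7 lookahead=$ remaining=[$]
Step 16: reduce F->id. Stack=[T / F] ptr=7 lookahead=$ remaining=[$]
Step 17: reduce T->T / F. Stack=[T] ptr=7 lookahead=$ remaining=[$]
Step 18: reduce E->T. Stack=[E] ptr=7 lookahead=$ remaining=[$]
Step 19: accept. Stack=[E] ptr=7 lookahead=$ remaining=[$]

Answer: 19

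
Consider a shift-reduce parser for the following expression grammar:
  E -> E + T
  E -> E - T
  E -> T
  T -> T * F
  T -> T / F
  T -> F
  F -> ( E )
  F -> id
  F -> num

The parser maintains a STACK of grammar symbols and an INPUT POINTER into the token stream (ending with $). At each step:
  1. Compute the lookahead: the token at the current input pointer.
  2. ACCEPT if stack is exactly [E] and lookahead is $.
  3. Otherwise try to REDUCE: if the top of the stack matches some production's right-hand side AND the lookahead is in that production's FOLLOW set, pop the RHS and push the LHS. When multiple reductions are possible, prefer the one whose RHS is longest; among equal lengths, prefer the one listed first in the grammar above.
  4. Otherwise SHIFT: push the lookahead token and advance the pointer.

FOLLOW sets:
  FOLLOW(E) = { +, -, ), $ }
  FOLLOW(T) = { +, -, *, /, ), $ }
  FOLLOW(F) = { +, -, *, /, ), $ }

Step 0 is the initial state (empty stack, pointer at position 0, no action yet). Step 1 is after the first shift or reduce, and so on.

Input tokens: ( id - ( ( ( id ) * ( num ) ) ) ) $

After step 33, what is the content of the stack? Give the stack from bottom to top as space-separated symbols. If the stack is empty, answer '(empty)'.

Answer: ( E - T

Derivation:
Step 1: shift (. Stack=[(] ptr=1 lookahead=id remaining=[id - ( ( ( id ) * ( num ) ) ) ) $]
Step 2: shift id. Stack=[( id] ptr=2 lookahead=- remaining=[- ( ( ( id ) * ( num ) ) ) ) $]
Step 3: reduce F->id. Stack=[( F] ptr=2 lookahead=- remaining=[- ( ( ( id ) * ( num ) ) ) ) $]
Step 4: reduce T->F. Stack=[( T] ptr=2 lookahead=- remaining=[- ( ( ( id ) * ( num ) ) ) ) $]
Step 5: reduce E->T. Stack=[( E] ptr=2 lookahead=- remaining=[- ( ( ( id ) * ( num ) ) ) ) $]
Step 6: shift -. Stack=[( E -] ptr=3 lookahead=( remaining=[( ( ( id ) * ( num ) ) ) ) $]
Step 7: shift (. Stack=[( E - (] ptr=4 lookahead=( remaining=[( ( id ) * ( num ) ) ) ) $]
Step 8: shift (. Stack=[( E - ( (] ptr=5 lookahead=( remaining=[( id ) * ( num ) ) ) ) $]
Step 9: shift (. Stack=[( E - ( ( (] ptr=6 lookahead=id remaining=[id ) * ( num ) ) ) ) $]
Step 10: shift id. Stack=[( E - ( ( ( id] ptr=7 lookahead=) remaining=[) * ( num ) ) ) ) $]
Step 11: reduce F->id. Stack=[( E - ( ( ( F] ptr=7 lookahead=) remaining=[) * ( num ) ) ) ) $]
Step 12: reduce T->F. Stack=[( E - ( ( ( T] ptr=7 lookahead=) remaining=[) * ( num ) ) ) ) $]
Step 13: reduce E->T. Stack=[( E - ( ( ( E] ptr=7 lookahead=) remaining=[) * ( num ) ) ) ) $]
Step 14: shift ). Stack=[( E - ( ( ( E )] ptr=8 lookahead=* remaining=[* ( num ) ) ) ) $]
Step 15: reduce F->( E ). Stack=[( E - ( ( F] ptr=8 lookahead=* remaining=[* ( num ) ) ) ) $]
Step 16: reduce T->F. Stack=[( E - ( ( T] ptr=8 lookahead=* remaining=[* ( num ) ) ) ) $]
Step 17: shift *. Stack=[( E - ( ( T *] ptr=9 lookahead=( remaining=[( num ) ) ) ) $]
Step 18: shift (. Stack=[( E - ( ( T * (] ptr=10 lookahead=num remaining=[num ) ) ) ) $]
Step 19: shift num. Stack=[( E - ( ( T * ( num] ptr=11 lookahead=) remaining=[) ) ) ) $]
Step 20: reduce F->num. Stack=[( E - ( ( T * ( F] ptr=11 lookahead=) remaining=[) ) ) ) $]
Step 21: reduce T->F. Stack=[( E - ( ( T * ( T] ptr=11 lookahead=) remaining=[) ) ) ) $]
Step 22: reduce E->T. Stack=[( E - ( ( T * ( E] ptr=11 lookahead=) remaining=[) ) ) ) $]
Step 23: shift ). Stack=[( E - ( ( T * ( E )] ptr=12 lookahead=) remaining=[) ) ) $]
Step 24: reduce F->( E ). Stack=[( E - ( ( T * F] ptr=12 lookahead=) remaining=[) ) ) $]
Step 25: reduce T->T * F. Stack=[( E - ( ( T] ptr=12 lookahead=) remaining=[) ) ) $]
Step 26: reduce E->T. Stack=[( E - ( ( E] ptr=12 lookahead=) remaining=[) ) ) $]
Step 27: shift ). Stack=[( E - ( ( E )] ptr=13 lookahead=) remaining=[) ) $]
Step 28: reduce F->( E ). Stack=[( E - ( F] ptr=13 lookahead=) remaining=[) ) $]
Step 29: reduce T->F. Stack=[( E - ( T] ptr=13 lookahead=) remaining=[) ) $]
Step 30: reduce E->T. Stack=[( E - ( E] ptr=13 lookahead=) remaining=[) ) $]
Step 31: shift ). Stack=[( E - ( E )] ptr=14 lookahead=) remaining=[) $]
Step 32: reduce F->( E ). Stack=[( E - F] ptr=14 lookahead=) remaining=[) $]
Step 33: reduce T->F. Stack=[( E - T] ptr=14 lookahead=) remaining=[) $]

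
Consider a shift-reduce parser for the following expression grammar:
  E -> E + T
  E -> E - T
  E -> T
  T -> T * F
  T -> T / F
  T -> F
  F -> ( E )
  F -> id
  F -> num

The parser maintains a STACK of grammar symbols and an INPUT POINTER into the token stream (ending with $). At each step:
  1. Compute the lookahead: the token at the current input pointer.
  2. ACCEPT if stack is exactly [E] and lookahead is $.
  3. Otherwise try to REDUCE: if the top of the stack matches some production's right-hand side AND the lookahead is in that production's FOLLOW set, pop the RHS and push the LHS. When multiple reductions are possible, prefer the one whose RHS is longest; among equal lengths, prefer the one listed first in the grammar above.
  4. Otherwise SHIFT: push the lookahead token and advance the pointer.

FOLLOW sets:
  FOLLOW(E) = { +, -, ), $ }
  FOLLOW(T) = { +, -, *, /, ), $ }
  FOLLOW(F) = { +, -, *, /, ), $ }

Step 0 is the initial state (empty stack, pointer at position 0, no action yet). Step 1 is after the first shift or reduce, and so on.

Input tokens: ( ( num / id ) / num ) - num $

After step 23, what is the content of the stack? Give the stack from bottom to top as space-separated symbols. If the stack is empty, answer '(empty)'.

Step 1: shift (. Stack=[(] ptr=1 lookahead=( remaining=[( num / id ) / num ) - num $]
Step 2: shift (. Stack=[( (] ptr=2 lookahead=num remaining=[num / id ) / num ) - num $]
Step 3: shift num. Stack=[( ( num] ptr=3 lookahead=/ remaining=[/ id ) / num ) - num $]
Step 4: reduce F->num. Stack=[( ( F] ptr=3 lookahead=/ remaining=[/ id ) / num ) - num $]
Step 5: reduce T->F. Stack=[( ( T] ptr=3 lookahead=/ remaining=[/ id ) / num ) - num $]
Step 6: shift /. Stack=[( ( T /] ptr=4 lookahead=id remaining=[id ) / num ) - num $]
Step 7: shift id. Stack=[( ( T / id] ptr=5 lookahead=) remaining=[) / num ) - num $]
Step 8: reduce F->id. Stack=[( ( T / F] ptr=5 lookahead=) remaining=[) / num ) - num $]
Step 9: reduce T->T / F. Stack=[( ( T] ptr=5 lookahead=) remaining=[) / num ) - num $]
Step 10: reduce E->T. Stack=[( ( E] ptr=5 lookahead=) remaining=[) / num ) - num $]
Step 11: shift ). Stack=[( ( E )] ptr=6 lookahead=/ remaining=[/ num ) - num $]
Step 12: reduce F->( E ). Stack=[( F] ptr=6 lookahead=/ remaining=[/ num ) - num $]
Step 13: reduce T->F. Stack=[( T] ptr=6 lookahead=/ remaining=[/ num ) - num $]
Step 14: shift /. Stack=[( T /] ptr=7 lookahead=num remaining=[num ) - num $]
Step 15: shift num. Stack=[( T / num] ptr=8 lookahead=) remaining=[) - num $]
Step 16: reduce F->num. Stack=[( T / F] ptr=8 lookahead=) remaining=[) - num $]
Step 17: reduce T->T / F. Stack=[( T] ptr=8 lookahead=) remaining=[) - num $]
Step 18: reduce E->T. Stack=[( E] ptr=8 lookahead=) remaining=[) - num $]
Step 19: shift ). Stack=[( E )] ptr=9 lookahead=- remaining=[- num $]
Step 20: reduce F->( E ). Stack=[F] ptr=9 lookahead=- remaining=[- num $]
Step 21: reduce T->F. Stack=[T] ptr=9 lookahead=- remaining=[- num $]
Step 22: reduce E->T. Stack=[E] ptr=9 lookahead=- remaining=[- num $]
Step 23: shift -. Stack=[E -] ptr=10 lookahead=num remaining=[num $]

Answer: E -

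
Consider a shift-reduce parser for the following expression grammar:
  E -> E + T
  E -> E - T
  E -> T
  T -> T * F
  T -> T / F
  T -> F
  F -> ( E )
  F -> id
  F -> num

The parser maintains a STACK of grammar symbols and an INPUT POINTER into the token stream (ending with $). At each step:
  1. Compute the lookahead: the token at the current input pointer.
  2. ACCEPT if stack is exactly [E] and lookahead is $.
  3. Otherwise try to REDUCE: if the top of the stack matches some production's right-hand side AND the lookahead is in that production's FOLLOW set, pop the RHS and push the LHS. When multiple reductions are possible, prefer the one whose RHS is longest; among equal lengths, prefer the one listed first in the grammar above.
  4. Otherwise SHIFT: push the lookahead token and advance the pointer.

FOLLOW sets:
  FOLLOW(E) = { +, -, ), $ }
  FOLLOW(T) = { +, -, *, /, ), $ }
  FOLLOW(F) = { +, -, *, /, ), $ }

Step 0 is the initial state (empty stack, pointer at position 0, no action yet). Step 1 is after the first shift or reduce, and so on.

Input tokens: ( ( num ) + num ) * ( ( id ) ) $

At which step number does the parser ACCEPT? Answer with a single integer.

Step 1: shift (. Stack=[(] ptr=1 lookahead=( remaining=[( num ) + num ) * ( ( id ) ) $]
Step 2: shift (. Stack=[( (] ptr=2 lookahead=num remaining=[num ) + num ) * ( ( id ) ) $]
Step 3: shift num. Stack=[( ( num] ptr=3 lookahead=) remaining=[) + num ) * ( ( id ) ) $]
Step 4: reduce F->num. Stack=[( ( F] ptr=3 lookahead=) remaining=[) + num ) * ( ( id ) ) $]
Step 5: reduce T->F. Stack=[( ( T] ptr=3 lookahead=) remaining=[) + num ) * ( ( id ) ) $]
Step 6: reduce E->T. Stack=[( ( E] ptr=3 lookahead=) remaining=[) + num ) * ( ( id ) ) $]
Step 7: shift ). Stack=[( ( E )] ptr=4 lookahead=+ remaining=[+ num ) * ( ( id ) ) $]
Step 8: reduce F->( E ). Stack=[( F] ptr=4 lookahead=+ remaining=[+ num ) * ( ( id ) ) $]
Step 9: reduce T->F. Stack=[( T] ptr=4 lookahead=+ remaining=[+ num ) * ( ( id ) ) $]
Step 10: reduce E->T. Stack=[( E] ptr=4 lookahead=+ remaining=[+ num ) * ( ( id ) ) $]
Step 11: shift +. Stack=[( E +] ptr=5 lookahead=num remaining=[num ) * ( ( id ) ) $]
Step 12: shift num. Stack=[( E + num] ptr=6 lookahead=) remaining=[) * ( ( id ) ) $]
Step 13: reduce F->num. Stack=[( E + F] ptr=6 lookahead=) remaining=[) * ( ( id ) ) $]
Step 14: reduce T->F. Stack=[( E + T] ptr=6 lookahead=) remaining=[) * ( ( id ) ) $]
Step 15: reduce E->E + T. Stack=[( E] ptr=6 lookahead=) remaining=[) * ( ( id ) ) $]
Step 16: shift ). Stack=[( E )] ptr=7 lookahead=* remaining=[* ( ( id ) ) $]
Step 17: reduce F->( E ). Stack=[F] ptr=7 lookahead=* remaining=[* ( ( id ) ) $]
Step 18: reduce T->F. Stack=[T] ptr=7 lookahead=* remaining=[* ( ( id ) ) $]
Step 19: shift *. Stack=[T *] ptr=8 lookahead=( remaining=[( ( id ) ) $]
Step 20: shift (. Stack=[T * (] ptr=9 lookahead=( remaining=[( id ) ) $]
Step 21: shift (. Stack=[T * ( (] ptr=10 lookahead=id remaining=[id ) ) $]
Step 22: shift id. Stack=[T * ( ( id] ptr=11 lookahead=) remaining=[) ) $]
Step 23: reduce F->id. Stack=[T * ( ( F] ptr=11 lookahead=) remaining=[) ) $]
Step 24: reduce T->F. Stack=[T * ( ( T] ptr=11 lookahead=) remaining=[) ) $]
Step 25: reduce E->T. Stack=[T * ( ( E] ptr=11 lookahead=) remaining=[) ) $]
Step 26: shift ). Stack=[T * ( ( E )] ptr=12 lookahead=) remaining=[) $]
Step 27: reduce F->( E ). Stack=[T * ( F] ptr=12 lookahead=) remaining=[) $]
Step 28: reduce T->F. Stack=[T * ( T] ptr=12 lookahead=) remaining=[) $]
Step 29: reduce E->T. Stack=[T * ( E] ptr=12 lookahead=) remaining=[) $]
Step 30: shift ). Stack=[T * ( E )] ptr=13 lookahead=$ remaining=[$]
Step 31: reduce F->( E ). Stack=[T * F] ptr=13 lookahead=$ remaining=[$]
Step 32: reduce T->T * F. Stack=[T] ptr=13 lookahead=$ remaining=[$]
Step 33: reduce E->T. Stack=[E] ptr=13 lookahead=$ remaining=[$]
Step 34: accept. Stack=[E] ptr=13 lookahead=$ remaining=[$]

Answer: 34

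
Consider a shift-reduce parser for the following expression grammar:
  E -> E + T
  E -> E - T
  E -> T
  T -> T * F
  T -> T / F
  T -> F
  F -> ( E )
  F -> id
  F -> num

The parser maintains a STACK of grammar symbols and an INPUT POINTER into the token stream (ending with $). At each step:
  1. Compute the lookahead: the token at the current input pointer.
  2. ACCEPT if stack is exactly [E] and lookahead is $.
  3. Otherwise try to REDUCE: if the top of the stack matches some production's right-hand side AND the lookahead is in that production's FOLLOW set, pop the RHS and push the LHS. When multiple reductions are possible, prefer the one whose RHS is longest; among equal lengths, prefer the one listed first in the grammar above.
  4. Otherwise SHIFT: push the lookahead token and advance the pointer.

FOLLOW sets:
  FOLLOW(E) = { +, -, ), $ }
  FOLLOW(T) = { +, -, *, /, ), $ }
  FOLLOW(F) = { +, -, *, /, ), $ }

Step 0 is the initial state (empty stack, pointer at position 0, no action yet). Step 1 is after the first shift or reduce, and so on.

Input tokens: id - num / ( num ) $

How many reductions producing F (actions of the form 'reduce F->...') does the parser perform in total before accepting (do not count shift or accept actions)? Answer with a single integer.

Answer: 4

Derivation:
Step 1: shift id. Stack=[id] ptr=1 lookahead=- remaining=[- num / ( num ) $]
Step 2: reduce F->id. Stack=[F] ptr=1 lookahead=- remaining=[- num / ( num ) $]
Step 3: reduce T->F. Stack=[T] ptr=1 lookahead=- remaining=[- num / ( num ) $]
Step 4: reduce E->T. Stack=[E] ptr=1 lookahead=- remaining=[- num / ( num ) $]
Step 5: shift -. Stack=[E -] ptr=2 lookahead=num remaining=[num / ( num ) $]
Step 6: shift num. Stack=[E - num] ptr=3 lookahead=/ remaining=[/ ( num ) $]
Step 7: reduce F->num. Stack=[E - F] ptr=3 lookahead=/ remaining=[/ ( num ) $]
Step 8: reduce T->F. Stack=[E - T] ptr=3 lookahead=/ remaining=[/ ( num ) $]
Step 9: shift /. Stack=[E - T /] ptr=4 lookahead=( remaining=[( num ) $]
Step 10: shift (. Stack=[E - T / (] ptr=5 lookahead=num remaining=[num ) $]
Step 11: shift num. Stack=[E - T / ( num] ptr=6 lookahead=) remaining=[) $]
Step 12: reduce F->num. Stack=[E - T / ( F] ptr=6 lookahead=) remaining=[) $]
Step 13: reduce T->F. Stack=[E - T / ( T] ptr=6 lookahead=) remaining=[) $]
Step 14: reduce E->T. Stack=[E - T / ( E] ptr=6 lookahead=) remaining=[) $]
Step 15: shift ). Stack=[E - T / ( E )] ptr=7 lookahead=$ remaining=[$]
Step 16: reduce F->( E ). Stack=[E - T / F] ptr=7 lookahead=$ remaining=[$]
Step 17: reduce T->T / F. Stack=[E - T] ptr=7 lookahead=$ remaining=[$]
Step 18: reduce E->E - T. Stack=[E] ptr=7 lookahead=$ remaining=[$]
Step 19: accept. Stack=[E] ptr=7 lookahead=$ remaining=[$]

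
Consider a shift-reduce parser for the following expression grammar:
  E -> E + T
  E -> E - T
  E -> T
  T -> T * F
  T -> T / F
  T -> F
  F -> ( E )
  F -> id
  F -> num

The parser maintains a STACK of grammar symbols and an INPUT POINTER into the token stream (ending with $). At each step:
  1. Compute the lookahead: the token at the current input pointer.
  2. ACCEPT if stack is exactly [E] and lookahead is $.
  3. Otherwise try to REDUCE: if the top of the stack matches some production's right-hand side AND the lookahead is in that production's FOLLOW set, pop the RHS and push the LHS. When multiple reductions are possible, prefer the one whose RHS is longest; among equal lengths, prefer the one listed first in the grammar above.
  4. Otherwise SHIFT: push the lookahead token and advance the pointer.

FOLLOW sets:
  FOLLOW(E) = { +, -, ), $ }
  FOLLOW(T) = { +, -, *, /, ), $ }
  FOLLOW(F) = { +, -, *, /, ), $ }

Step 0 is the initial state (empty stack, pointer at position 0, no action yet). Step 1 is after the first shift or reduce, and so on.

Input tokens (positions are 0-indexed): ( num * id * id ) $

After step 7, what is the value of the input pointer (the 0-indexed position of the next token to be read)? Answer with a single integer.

Step 1: shift (. Stack=[(] ptr=1 lookahead=num remaining=[num * id * id ) $]
Step 2: shift num. Stack=[( num] ptr=2 lookahead=* remaining=[* id * id ) $]
Step 3: reduce F->num. Stack=[( F] ptr=2 lookahead=* remaining=[* id * id ) $]
Step 4: reduce T->F. Stack=[( T] ptr=2 lookahead=* remaining=[* id * id ) $]
Step 5: shift *. Stack=[( T *] ptr=3 lookahead=id remaining=[id * id ) $]
Step 6: shift id. Stack=[( T * id] ptr=4 lookahead=* remaining=[* id ) $]
Step 7: reduce F->id. Stack=[( T * F] ptr=4 lookahead=* remaining=[* id ) $]

Answer: 4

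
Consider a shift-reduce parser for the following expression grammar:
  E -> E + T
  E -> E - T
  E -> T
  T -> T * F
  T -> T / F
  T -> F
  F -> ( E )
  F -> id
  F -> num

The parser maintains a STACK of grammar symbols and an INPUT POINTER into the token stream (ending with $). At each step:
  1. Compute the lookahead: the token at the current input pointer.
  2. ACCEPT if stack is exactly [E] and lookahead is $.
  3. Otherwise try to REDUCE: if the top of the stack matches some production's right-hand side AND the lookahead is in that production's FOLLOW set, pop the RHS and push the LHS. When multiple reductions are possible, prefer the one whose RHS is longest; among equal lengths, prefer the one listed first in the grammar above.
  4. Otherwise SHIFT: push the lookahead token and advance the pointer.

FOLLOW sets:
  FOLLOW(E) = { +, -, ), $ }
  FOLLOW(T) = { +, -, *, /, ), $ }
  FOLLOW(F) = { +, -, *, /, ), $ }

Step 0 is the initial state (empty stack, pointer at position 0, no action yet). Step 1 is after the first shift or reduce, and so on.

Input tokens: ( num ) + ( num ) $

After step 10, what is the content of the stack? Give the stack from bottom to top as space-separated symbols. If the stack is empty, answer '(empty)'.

Step 1: shift (. Stack=[(] ptr=1 lookahead=num remaining=[num ) + ( num ) $]
Step 2: shift num. Stack=[( num] ptr=2 lookahead=) remaining=[) + ( num ) $]
Step 3: reduce F->num. Stack=[( F] ptr=2 lookahead=) remaining=[) + ( num ) $]
Step 4: reduce T->F. Stack=[( T] ptr=2 lookahead=) remaining=[) + ( num ) $]
Step 5: reduce E->T. Stack=[( E] ptr=2 lookahead=) remaining=[) + ( num ) $]
Step 6: shift ). Stack=[( E )] ptr=3 lookahead=+ remaining=[+ ( num ) $]
Step 7: reduce F->( E ). Stack=[F] ptr=3 lookahead=+ remaining=[+ ( num ) $]
Step 8: reduce T->F. Stack=[T] ptr=3 lookahead=+ remaining=[+ ( num ) $]
Step 9: reduce E->T. Stack=[E] ptr=3 lookahead=+ remaining=[+ ( num ) $]
Step 10: shift +. Stack=[E +] ptr=4 lookahead=( remaining=[( num ) $]

Answer: E +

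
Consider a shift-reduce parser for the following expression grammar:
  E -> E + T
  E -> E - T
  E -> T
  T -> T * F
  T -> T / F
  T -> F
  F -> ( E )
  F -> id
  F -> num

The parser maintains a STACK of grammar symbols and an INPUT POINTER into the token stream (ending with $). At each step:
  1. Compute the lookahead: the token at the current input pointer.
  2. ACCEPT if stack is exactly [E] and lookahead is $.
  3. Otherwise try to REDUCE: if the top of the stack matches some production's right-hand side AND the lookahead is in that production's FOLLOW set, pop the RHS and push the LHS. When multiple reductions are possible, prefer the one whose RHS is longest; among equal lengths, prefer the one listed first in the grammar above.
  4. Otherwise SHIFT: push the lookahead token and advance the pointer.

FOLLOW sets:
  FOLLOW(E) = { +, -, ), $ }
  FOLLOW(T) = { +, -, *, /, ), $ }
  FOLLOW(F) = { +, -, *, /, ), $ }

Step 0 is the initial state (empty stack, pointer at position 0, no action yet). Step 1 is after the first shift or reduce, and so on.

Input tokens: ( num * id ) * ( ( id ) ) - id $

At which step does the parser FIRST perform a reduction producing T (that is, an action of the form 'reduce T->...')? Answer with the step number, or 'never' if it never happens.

Step 1: shift (. Stack=[(] ptr=1 lookahead=num remaining=[num * id ) * ( ( id ) ) - id $]
Step 2: shift num. Stack=[( num] ptr=2 lookahead=* remaining=[* id ) * ( ( id ) ) - id $]
Step 3: reduce F->num. Stack=[( F] ptr=2 lookahead=* remaining=[* id ) * ( ( id ) ) - id $]
Step 4: reduce T->F. Stack=[( T] ptr=2 lookahead=* remaining=[* id ) * ( ( id ) ) - id $]

Answer: 4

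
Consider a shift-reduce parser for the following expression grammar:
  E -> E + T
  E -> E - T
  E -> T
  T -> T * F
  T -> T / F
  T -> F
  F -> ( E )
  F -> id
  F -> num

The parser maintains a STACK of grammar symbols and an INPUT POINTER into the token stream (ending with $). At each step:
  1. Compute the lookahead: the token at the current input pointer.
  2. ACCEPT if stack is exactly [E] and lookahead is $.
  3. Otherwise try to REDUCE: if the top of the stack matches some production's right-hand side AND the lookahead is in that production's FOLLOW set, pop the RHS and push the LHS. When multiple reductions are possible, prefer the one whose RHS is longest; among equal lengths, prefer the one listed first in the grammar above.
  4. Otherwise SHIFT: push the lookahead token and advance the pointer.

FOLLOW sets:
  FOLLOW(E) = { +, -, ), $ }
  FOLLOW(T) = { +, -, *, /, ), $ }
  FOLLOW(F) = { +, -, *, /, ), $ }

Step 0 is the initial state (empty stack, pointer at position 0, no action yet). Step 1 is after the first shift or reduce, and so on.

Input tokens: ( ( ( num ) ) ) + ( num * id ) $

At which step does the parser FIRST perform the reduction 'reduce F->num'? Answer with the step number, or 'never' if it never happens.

Answer: 5

Derivation:
Step 1: shift (. Stack=[(] ptr=1 lookahead=( remaining=[( ( num ) ) ) + ( num * id ) $]
Step 2: shift (. Stack=[( (] ptr=2 lookahead=( remaining=[( num ) ) ) + ( num * id ) $]
Step 3: shift (. Stack=[( ( (] ptr=3 lookahead=num remaining=[num ) ) ) + ( num * id ) $]
Step 4: shift num. Stack=[( ( ( num] ptr=4 lookahead=) remaining=[) ) ) + ( num * id ) $]
Step 5: reduce F->num. Stack=[( ( ( F] ptr=4 lookahead=) remaining=[) ) ) + ( num * id ) $]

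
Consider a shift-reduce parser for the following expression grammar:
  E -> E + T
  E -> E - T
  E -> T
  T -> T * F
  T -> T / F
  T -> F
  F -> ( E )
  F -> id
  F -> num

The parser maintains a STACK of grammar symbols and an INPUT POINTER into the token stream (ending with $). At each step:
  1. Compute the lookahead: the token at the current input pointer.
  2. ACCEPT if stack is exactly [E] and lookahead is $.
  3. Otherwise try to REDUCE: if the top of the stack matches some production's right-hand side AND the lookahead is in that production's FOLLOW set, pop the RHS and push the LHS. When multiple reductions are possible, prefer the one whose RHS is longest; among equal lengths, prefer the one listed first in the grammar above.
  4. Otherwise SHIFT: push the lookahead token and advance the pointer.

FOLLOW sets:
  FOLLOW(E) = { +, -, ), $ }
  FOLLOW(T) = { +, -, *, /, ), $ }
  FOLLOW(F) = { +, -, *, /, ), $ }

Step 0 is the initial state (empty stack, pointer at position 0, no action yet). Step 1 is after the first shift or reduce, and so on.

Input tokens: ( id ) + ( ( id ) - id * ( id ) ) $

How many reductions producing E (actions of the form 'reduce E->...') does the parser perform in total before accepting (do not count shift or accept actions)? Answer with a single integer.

Answer: 7

Derivation:
Step 1: shift (. Stack=[(] ptr=1 lookahead=id remaining=[id ) + ( ( id ) - id * ( id ) ) $]
Step 2: shift id. Stack=[( id] ptr=2 lookahead=) remaining=[) + ( ( id ) - id * ( id ) ) $]
Step 3: reduce F->id. Stack=[( F] ptr=2 lookahead=) remaining=[) + ( ( id ) - id * ( id ) ) $]
Step 4: reduce T->F. Stack=[( T] ptr=2 lookahead=) remaining=[) + ( ( id ) - id * ( id ) ) $]
Step 5: reduce E->T. Stack=[( E] ptr=2 lookahead=) remaining=[) + ( ( id ) - id * ( id ) ) $]
Step 6: shift ). Stack=[( E )] ptr=3 lookahead=+ remaining=[+ ( ( id ) - id * ( id ) ) $]
Step 7: reduce F->( E ). Stack=[F] ptr=3 lookahead=+ remaining=[+ ( ( id ) - id * ( id ) ) $]
Step 8: reduce T->F. Stack=[T] ptr=3 lookahead=+ remaining=[+ ( ( id ) - id * ( id ) ) $]
Step 9: reduce E->T. Stack=[E] ptr=3 lookahead=+ remaining=[+ ( ( id ) - id * ( id ) ) $]
Step 10: shift +. Stack=[E +] ptr=4 lookahead=( remaining=[( ( id ) - id * ( id ) ) $]
Step 11: shift (. Stack=[E + (] ptr=5 lookahead=( remaining=[( id ) - id * ( id ) ) $]
Step 12: shift (. Stack=[E + ( (] ptr=6 lookahead=id remaining=[id ) - id * ( id ) ) $]
Step 13: shift id. Stack=[E + ( ( id] ptr=7 lookahead=) remaining=[) - id * ( id ) ) $]
Step 14: reduce F->id. Stack=[E + ( ( F] ptr=7 lookahead=) remaining=[) - id * ( id ) ) $]
Step 15: reduce T->F. Stack=[E + ( ( T] ptr=7 lookahead=) remaining=[) - id * ( id ) ) $]
Step 16: reduce E->T. Stack=[E + ( ( E] ptr=7 lookahead=) remaining=[) - id * ( id ) ) $]
Step 17: shift ). Stack=[E + ( ( E )] ptr=8 lookahead=- remaining=[- id * ( id ) ) $]
Step 18: reduce F->( E ). Stack=[E + ( F] ptr=8 lookahead=- remaining=[- id * ( id ) ) $]
Step 19: reduce T->F. Stack=[E + ( T] ptr=8 lookahead=- remaining=[- id * ( id ) ) $]
Step 20: reduce E->T. Stack=[E + ( E] ptr=8 lookahead=- remaining=[- id * ( id ) ) $]
Step 21: shift -. Stack=[E + ( E -] ptr=9 lookahead=id remaining=[id * ( id ) ) $]
Step 22: shift id. Stack=[E + ( E - id] ptr=10 lookahead=* remaining=[* ( id ) ) $]
Step 23: reduce F->id. Stack=[E + ( E - F] ptr=10 lookahead=* remaining=[* ( id ) ) $]
Step 24: reduce T->F. Stack=[E + ( E - T] ptr=10 lookahead=* remaining=[* ( id ) ) $]
Step 25: shift *. Stack=[E + ( E - T *] ptr=11 lookahead=( remaining=[( id ) ) $]
Step 26: shift (. Stack=[E + ( E - T * (] ptr=12 lookahead=id remaining=[id ) ) $]
Step 27: shift id. Stack=[E + ( E - T * ( id] ptr=13 lookahead=) remaining=[) ) $]
Step 28: reduce F->id. Stack=[E + ( E - T * ( F] ptr=13 lookahead=) remaining=[) ) $]
Step 29: reduce T->F. Stack=[E + ( E - T * ( T] ptr=13 lookahead=) remaining=[) ) $]
Step 30: reduce E->T. Stack=[E + ( E - T * ( E] ptr=13 lookahead=) remaining=[) ) $]
Step 31: shift ). Stack=[E + ( E - T * ( E )] ptr=14 lookahead=) remaining=[) $]
Step 32: reduce F->( E ). Stack=[E + ( E - T * F] ptr=14 lookahead=) remaining=[) $]
Step 33: reduce T->T * F. Stack=[E + ( E - T] ptr=14 lookahead=) remaining=[) $]
Step 34: reduce E->E - T. Stack=[E + ( E] ptr=14 lookahead=) remaining=[) $]
Step 35: shift ). Stack=[E + ( E )] ptr=15 lookahead=$ remaining=[$]
Step 36: reduce F->( E ). Stack=[E + F] ptr=15 lookahead=$ remaining=[$]
Step 37: reduce T->F. Stack=[E + T] ptr=15 lookahead=$ remaining=[$]
Step 38: reduce E->E + T. Stack=[E] ptr=15 lookahead=$ remaining=[$]
Step 39: accept. Stack=[E] ptr=15 lookahead=$ remaining=[$]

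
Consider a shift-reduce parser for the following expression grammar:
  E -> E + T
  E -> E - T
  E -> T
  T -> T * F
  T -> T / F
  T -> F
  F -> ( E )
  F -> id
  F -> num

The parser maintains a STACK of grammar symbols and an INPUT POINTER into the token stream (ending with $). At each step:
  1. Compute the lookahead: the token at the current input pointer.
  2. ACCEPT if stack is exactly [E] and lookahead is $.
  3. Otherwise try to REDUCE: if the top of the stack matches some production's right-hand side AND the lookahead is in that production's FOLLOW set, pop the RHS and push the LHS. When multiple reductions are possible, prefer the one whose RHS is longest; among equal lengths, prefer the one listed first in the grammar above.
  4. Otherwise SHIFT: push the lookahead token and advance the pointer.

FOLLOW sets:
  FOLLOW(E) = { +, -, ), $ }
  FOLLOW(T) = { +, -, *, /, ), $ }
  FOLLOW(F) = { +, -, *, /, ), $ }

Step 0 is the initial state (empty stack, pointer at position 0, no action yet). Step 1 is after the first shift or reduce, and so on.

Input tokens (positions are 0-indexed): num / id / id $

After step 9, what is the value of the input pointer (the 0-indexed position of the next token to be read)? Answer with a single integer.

Answer: 5

Derivation:
Step 1: shift num. Stack=[num] ptr=1 lookahead=/ remaining=[/ id / id $]
Step 2: reduce F->num. Stack=[F] ptr=1 lookahead=/ remaining=[/ id / id $]
Step 3: reduce T->F. Stack=[T] ptr=1 lookahead=/ remaining=[/ id / id $]
Step 4: shift /. Stack=[T /] ptr=2 lookahead=id remaining=[id / id $]
Step 5: shift id. Stack=[T / id] ptr=3 lookahead=/ remaining=[/ id $]
Step 6: reduce F->id. Stack=[T / F] ptr=3 lookahead=/ remaining=[/ id $]
Step 7: reduce T->T / F. Stack=[T] ptr=3 lookahead=/ remaining=[/ id $]
Step 8: shift /. Stack=[T /] ptr=4 lookahead=id remaining=[id $]
Step 9: shift id. Stack=[T / id] ptr=5 lookahead=$ remaining=[$]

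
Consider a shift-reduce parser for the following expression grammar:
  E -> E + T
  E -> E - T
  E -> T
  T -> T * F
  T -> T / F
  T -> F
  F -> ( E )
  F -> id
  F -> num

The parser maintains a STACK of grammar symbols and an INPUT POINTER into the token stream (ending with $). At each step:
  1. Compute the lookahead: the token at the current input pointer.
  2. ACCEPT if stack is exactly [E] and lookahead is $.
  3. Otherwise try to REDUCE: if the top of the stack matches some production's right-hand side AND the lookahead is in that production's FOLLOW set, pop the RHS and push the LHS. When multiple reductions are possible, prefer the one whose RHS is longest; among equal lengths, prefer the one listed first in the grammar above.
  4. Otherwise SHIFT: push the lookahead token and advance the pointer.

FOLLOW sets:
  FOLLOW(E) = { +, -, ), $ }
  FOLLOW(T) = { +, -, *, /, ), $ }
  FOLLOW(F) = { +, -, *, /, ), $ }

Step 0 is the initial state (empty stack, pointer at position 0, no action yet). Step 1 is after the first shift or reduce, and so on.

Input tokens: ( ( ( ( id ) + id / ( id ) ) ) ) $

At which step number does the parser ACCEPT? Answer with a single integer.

Step 1: shift (. Stack=[(] ptr=1 lookahead=( remaining=[( ( ( id ) + id / ( id ) ) ) ) $]
Step 2: shift (. Stack=[( (] ptr=2 lookahead=( remaining=[( ( id ) + id / ( id ) ) ) ) $]
Step 3: shift (. Stack=[( ( (] ptr=3 lookahead=( remaining=[( id ) + id / ( id ) ) ) ) $]
Step 4: shift (. Stack=[( ( ( (] ptr=4 lookahead=id remaining=[id ) + id / ( id ) ) ) ) $]
Step 5: shift id. Stack=[( ( ( ( id] ptr=5 lookahead=) remaining=[) + id / ( id ) ) ) ) $]
Step 6: reduce F->id. Stack=[( ( ( ( F] ptr=5 lookahead=) remaining=[) + id / ( id ) ) ) ) $]
Step 7: reduce T->F. Stack=[( ( ( ( T] ptr=5 lookahead=) remaining=[) + id / ( id ) ) ) ) $]
Step 8: reduce E->T. Stack=[( ( ( ( E] ptr=5 lookahead=) remaining=[) + id / ( id ) ) ) ) $]
Step 9: shift ). Stack=[( ( ( ( E )] ptr=6 lookahead=+ remaining=[+ id / ( id ) ) ) ) $]
Step 10: reduce F->( E ). Stack=[( ( ( F] ptr=6 lookahead=+ remaining=[+ id / ( id ) ) ) ) $]
Step 11: reduce T->F. Stack=[( ( ( T] ptr=6 lookahead=+ remaining=[+ id / ( id ) ) ) ) $]
Step 12: reduce E->T. Stack=[( ( ( E] ptr=6 lookahead=+ remaining=[+ id / ( id ) ) ) ) $]
Step 13: shift +. Stack=[( ( ( E +] ptr=7 lookahead=id remaining=[id / ( id ) ) ) ) $]
Step 14: shift id. Stack=[( ( ( E + id] ptr=8 lookahead=/ remaining=[/ ( id ) ) ) ) $]
Step 15: reduce F->id. Stack=[( ( ( E + F] ptr=8 lookahead=/ remaining=[/ ( id ) ) ) ) $]
Step 16: reduce T->F. Stack=[( ( ( E + T] ptr=8 lookahead=/ remaining=[/ ( id ) ) ) ) $]
Step 17: shift /. Stack=[( ( ( E + T /] ptr=9 lookahead=( remaining=[( id ) ) ) ) $]
Step 18: shift (. Stack=[( ( ( E + T / (] ptr=10 lookahead=id remaining=[id ) ) ) ) $]
Step 19: shift id. Stack=[( ( ( E + T / ( id] ptr=11 lookahead=) remaining=[) ) ) ) $]
Step 20: reduce F->id. Stack=[( ( ( E + T / ( F] ptr=11 lookahead=) remaining=[) ) ) ) $]
Step 21: reduce T->F. Stack=[( ( ( E + T / ( T] ptr=11 lookahead=) remaining=[) ) ) ) $]
Step 22: reduce E->T. Stack=[( ( ( E + T / ( E] ptr=11 lookahead=) remaining=[) ) ) ) $]
Step 23: shift ). Stack=[( ( ( E + T / ( E )] ptr=12 lookahead=) remaining=[) ) ) $]
Step 24: reduce F->( E ). Stack=[( ( ( E + T / F] ptr=12 lookahead=) remaining=[) ) ) $]
Step 25: reduce T->T / F. Stack=[( ( ( E + T] ptr=12 lookahead=) remaining=[) ) ) $]
Step 26: reduce E->E + T. Stack=[( ( ( E] ptr=12 lookahead=) remaining=[) ) ) $]
Step 27: shift ). Stack=[( ( ( E )] ptr=13 lookahead=) remaining=[) ) $]
Step 28: reduce F->( E ). Stack=[( ( F] ptr=13 lookahead=) remaining=[) ) $]
Step 29: reduce T->F. Stack=[( ( T] ptr=13 lookahead=) remaining=[) ) $]
Step 30: reduce E->T. Stack=[( ( E] ptr=13 lookahead=) remaining=[) ) $]
Step 31: shift ). Stack=[( ( E )] ptr=14 lookahead=) remaining=[) $]
Step 32: reduce F->( E ). Stack=[( F] ptr=14 lookahead=) remaining=[) $]
Step 33: reduce T->F. Stack=[( T] ptr=14 lookahead=) remaining=[) $]
Step 34: reduce E->T. Stack=[( E] ptr=14 lookahead=) remaining=[) $]
Step 35: shift ). Stack=[( E )] ptr=15 lookahead=$ remaining=[$]
Step 36: reduce F->( E ). Stack=[F] ptr=15 lookahead=$ remaining=[$]
Step 37: reduce T->F. Stack=[T] ptr=15 lookahead=$ remaining=[$]
Step 38: reduce E->T. Stack=[E] ptr=15 lookahead=$ remaining=[$]
Step 39: accept. Stack=[E] ptr=15 lookahead=$ remaining=[$]

Answer: 39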